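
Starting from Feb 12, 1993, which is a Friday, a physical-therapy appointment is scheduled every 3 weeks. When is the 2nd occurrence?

The 2nd occurrence is 1 interval after the first: 1 × 21 = 21 days after Feb 12, 1993.
Feb has 28 days — 16 days to the end of Feb leaves 5.
5 days into Mar → Mar 5, 1993.

Mar 5, 1993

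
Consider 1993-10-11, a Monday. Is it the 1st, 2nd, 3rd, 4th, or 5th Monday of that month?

Day 11 falls in week ⌈11/7⌉ of the month.
Days 1–7 hold the 1st Monday, 8–14 the 2nd, 15–21 the 3rd, 22–28 the 4th, 29–31 the 5th.
11 is in the range for the 2nd.

2nd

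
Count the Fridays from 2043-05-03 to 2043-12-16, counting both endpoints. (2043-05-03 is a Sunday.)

2043-05-03 is a Sunday; the first Friday on or after it is 2043-05-08 (5 days later).
From 2043-05-08 to 2043-12-16: 23 + 30 + 31 + 31 + 30 + 31 + 30 + 16 = 222 days (rest of May, June, July, August, September, October, November, December).
222 ÷ 7 = 31 full weeks with remainder 5, so 31 more Fridays after the first → 32.

32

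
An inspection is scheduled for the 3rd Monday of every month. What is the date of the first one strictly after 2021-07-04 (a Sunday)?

2021-07-19

July 2021 starts on a Thursday; its first Monday is the 5th, so the 3rd Monday is the 19th — 2021-07-19.
2021-07-19 is after 2021-07-04, so that is the next one.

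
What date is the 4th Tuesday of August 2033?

2033-08-23

The first Tuesday of August 2033 is August 2.
The 4th Tuesday is 3 weeks later: 2 + 21 = 23.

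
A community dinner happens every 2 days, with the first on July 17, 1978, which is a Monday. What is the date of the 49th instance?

The 49th occurrence is 48 intervals after the first: 48 × 2 = 96 days after July 17, 1978.
July has 31 days — 14 days to the end of July leaves 82.
August has 31 days (51 left).
September has 30 days (21 left).
21 days into October → October 21, 1978.

October 21, 1978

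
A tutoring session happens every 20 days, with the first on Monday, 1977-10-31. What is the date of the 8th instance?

The 8th occurrence is 7 intervals after the first: 7 × 20 = 140 days after 1977-10-31.
October has 31 days — 0 days to the end of October leaves 140.
November has 30 days (110 left).
December has 31 days (79 left).
January has 31 days (48 left).
February has 28 days (20 left).
20 days into March → 1978-03-20.

1978-03-20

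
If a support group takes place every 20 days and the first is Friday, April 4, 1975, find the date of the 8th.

The 8th occurrence is 7 intervals after the first: 7 × 20 = 140 days after April 4, 1975.
April has 30 days — 26 days to the end of April leaves 114.
May has 31 days (83 left).
June has 30 days (53 left).
July has 31 days (22 left).
22 days into August → August 22, 1975.

August 22, 1975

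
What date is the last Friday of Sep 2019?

Sep 27, 2019

The first Friday of Sep 2019 is Sep 6.
Sep 2019 has 30 days. Adding weeks: 6, 13, 20, 27 — the last one ≤ 30 is the 27th.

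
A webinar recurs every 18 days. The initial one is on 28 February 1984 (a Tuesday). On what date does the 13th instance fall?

The 13th occurrence is 12 intervals after the first: 12 × 18 = 216 days after 28 February 1984.
February has 29 days — 1 day to the end of February leaves 215.
March has 31 days (184 left).
April has 30 days (154 left).
May has 31 days (123 left).
June has 30 days (93 left).
July has 31 days (62 left).
August has 31 days (31 left).
September has 30 days (1 left).
1 day into October → 1 October 1984.

1 October 1984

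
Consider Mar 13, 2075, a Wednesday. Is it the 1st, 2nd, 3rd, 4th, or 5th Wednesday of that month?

Day 13 falls in week ⌈13/7⌉ of the month.
Days 1–7 hold the 1st Wednesday, 8–14 the 2nd, 15–21 the 3rd, 22–28 the 4th, 29–31 the 5th.
13 is in the range for the 2nd.

2nd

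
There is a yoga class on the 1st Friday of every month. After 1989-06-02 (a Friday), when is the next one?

June 1989 starts on a Thursday, so its 1st Friday is 1989-06-02 (1 day in).
That is not after 1989-06-02, so look at July 1989.
July 1989 starts on a Saturday, so its 1st Friday is 1989-07-07 (6 days in).

1989-07-07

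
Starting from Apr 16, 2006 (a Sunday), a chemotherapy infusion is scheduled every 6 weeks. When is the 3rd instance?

The 3rd occurrence is 2 intervals after the first: 2 × 42 = 84 days after Apr 16, 2006.
Apr has 30 days — 14 days to the end of Apr leaves 70.
May has 31 days (39 left).
Jun has 30 days (9 left).
9 days into Jul → Jul 9, 2006.

Jul 9, 2006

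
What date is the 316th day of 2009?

January has 31 days (316 − 31 = 285 remain).
February has 28 days (285 − 28 = 257 remain).
March has 31 days (257 − 31 = 226 remain).
April has 30 days (226 − 30 = 196 remain).
May has 31 days (196 − 31 = 165 remain).
June has 30 days (165 − 30 = 135 remain).
July has 31 days (135 − 31 = 104 remain).
August has 31 days (104 − 31 = 73 remain).
September has 30 days (73 − 30 = 43 remain).
October has 31 days (43 − 31 = 12 remain).
12 into November → November 12.

November 12, 2009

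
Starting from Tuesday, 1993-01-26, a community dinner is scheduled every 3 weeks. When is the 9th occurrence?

1993-07-13

The 9th occurrence is 8 intervals after the first: 8 × 21 = 168 days after 1993-01-26.
January has 31 days — 5 days to the end of January leaves 163.
February has 28 days (135 left).
March has 31 days (104 left).
April has 30 days (74 left).
May has 31 days (43 left).
June has 30 days (13 left).
13 days into July → 1993-07-13.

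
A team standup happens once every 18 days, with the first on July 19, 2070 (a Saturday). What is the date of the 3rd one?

August 24, 2070

The 3rd occurrence is 2 intervals after the first: 2 × 18 = 36 days after July 19, 2070.
July has 31 days — 12 days to the end of July leaves 24.
24 days into August → August 24, 2070.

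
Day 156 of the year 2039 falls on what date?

Jan has 31 days (156 − 31 = 125 remain).
Feb has 28 days (125 − 28 = 97 remain).
Mar has 31 days (97 − 31 = 66 remain).
Apr has 30 days (66 − 30 = 36 remain).
May has 31 days (36 − 31 = 5 remain).
5 into Jun → Jun 5.

Jun 5, 2039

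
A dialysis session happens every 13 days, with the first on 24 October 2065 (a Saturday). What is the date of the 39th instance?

The 39th occurrence is 38 intervals after the first: 38 × 13 = 494 days after 24 October 2065.
October has 31 days — 7 days to the end of October leaves 487.
From end of October to end of 2065 is 61 days (426 left).
2066 has 365 days (61 left).
January has 31 days (30 left).
February has 28 days (2 left).
2 days into March → 2 March 2067.

2 March 2067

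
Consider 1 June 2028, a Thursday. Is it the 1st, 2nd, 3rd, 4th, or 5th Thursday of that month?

Day 1 falls in week ⌈1/7⌉ of the month.
Days 1–7 hold the 1st Thursday, 8–14 the 2nd, 15–21 the 3rd, 22–28 the 4th, 29–31 the 5th.
1 is in the range for the 1st.

1st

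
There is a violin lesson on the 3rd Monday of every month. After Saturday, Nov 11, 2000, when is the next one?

Nov 20, 2000

Nov 2000 starts on a Wednesday; its first Monday is the 6th, so the 3rd Monday is the 20th — Nov 20, 2000.
Nov 20, 2000 is after Nov 11, 2000, so that is the next one.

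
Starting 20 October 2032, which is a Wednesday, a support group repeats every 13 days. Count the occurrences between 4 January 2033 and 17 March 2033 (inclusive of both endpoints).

Occurrences land 13·i days after 20 October 2032 for i = 0, 1, 2, …
4 January 2033 is 76 days after the start; 76 ÷ 13 = 5 remainder 11; since the remainder is 11, round up to i = 6. First occurrence in the window: #7 on 6 January 2033 (6×13 = 78 days in).
17 March 2033 is 148 days after the start; 148 ÷ 13 = 11 remainder 5. Last occurrence in the window: #12 on 12 March 2033.
Occurrences #7 through #12: 6 in total.

6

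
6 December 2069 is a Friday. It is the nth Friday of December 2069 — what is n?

1st

Day 6 falls in week ⌈6/7⌉ of the month.
Days 1–7 hold the 1st Friday, 8–14 the 2nd, 15–21 the 3rd, 22–28 the 4th, 29–31 the 5th.
6 is in the range for the 1st.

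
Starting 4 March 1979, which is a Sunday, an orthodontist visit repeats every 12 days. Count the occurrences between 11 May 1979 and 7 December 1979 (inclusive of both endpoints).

Occurrences land 12·i days after 4 March 1979 for i = 0, 1, 2, …
11 May 1979 is 68 days after the start; 68 ÷ 12 = 5 remainder 8; since the remainder is 8, round up to i = 6. First occurrence in the window: #7 on 15 May 1979 (6×12 = 72 days in).
7 December 1979 is 278 days after the start; 278 ÷ 12 = 23 remainder 2. Last occurrence in the window: #24 on 5 December 1979.
Occurrences #7 through #24: 18 in total.

18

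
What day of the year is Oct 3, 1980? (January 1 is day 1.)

Days in months before Oct: 31 + 29 + 31 + 30 + 31 + 30 + 31 + 31 + 30 = 274.
Plus 3 days into Oct → day 277.

277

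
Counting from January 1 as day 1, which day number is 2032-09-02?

Days in months before September: 31 + 29 + 31 + 30 + 31 + 30 + 31 + 31 = 244.
Plus 2 days into September → day 246.

246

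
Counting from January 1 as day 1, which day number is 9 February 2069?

Days in months before February: 31 = 31.
Plus 9 days into February → day 40.

40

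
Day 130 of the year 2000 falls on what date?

January has 31 days (130 − 31 = 99 remain).
February has 29 days (99 − 29 = 70 remain).
March has 31 days (70 − 31 = 39 remain).
April has 30 days (39 − 30 = 9 remain).
9 into May → May 9.

9 May 2000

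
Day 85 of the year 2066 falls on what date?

26 March 2066

January has 31 days (85 − 31 = 54 remain).
February has 28 days (54 − 28 = 26 remain).
26 into March → March 26.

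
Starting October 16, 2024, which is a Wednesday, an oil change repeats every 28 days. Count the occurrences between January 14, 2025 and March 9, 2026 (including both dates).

Occurrences land 28·i days after October 16, 2024 for i = 0, 1, 2, …
January 14, 2025 is 90 days after the start; 90 ÷ 28 = 3 remainder 6; since the remainder is 6, round up to i = 4. First occurrence in the window: #5 on February 5, 2025 (4×28 = 112 days in).
March 9, 2026 is 509 days after the start; 509 ÷ 28 = 18 remainder 5. Last occurrence in the window: #19 on March 4, 2026.
Occurrences #5 through #19: 15 in total.

15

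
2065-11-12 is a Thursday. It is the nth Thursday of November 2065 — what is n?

Day 12 falls in week ⌈12/7⌉ of the month.
Days 1–7 hold the 1st Thursday, 8–14 the 2nd, 15–21 the 3rd, 22–28 the 4th, 29–31 the 5th.
12 is in the range for the 2nd.

2nd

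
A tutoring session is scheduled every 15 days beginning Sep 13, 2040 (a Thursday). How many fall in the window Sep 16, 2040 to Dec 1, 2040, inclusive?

5

Occurrences land 15·i days after Sep 13, 2040 for i = 0, 1, 2, …
Sep 16, 2040 is 3 days after the start; 3 ÷ 15 = 0 remainder 3; since the remainder is 3, round up to i = 1. First occurrence in the window: #2 on Sep 28, 2040 (1×15 = 15 days in).
Dec 1, 2040 is 79 days after the start; 79 ÷ 15 = 5 remainder 4. Last occurrence in the window: #6 on Nov 27, 2040.
Occurrences #2 through #6: 5 in total.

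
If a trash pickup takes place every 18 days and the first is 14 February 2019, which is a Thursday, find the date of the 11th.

The 11th occurrence is 10 intervals after the first: 10 × 18 = 180 days after 14 February 2019.
February has 28 days — 14 days to the end of February leaves 166.
March has 31 days (135 left).
April has 30 days (105 left).
May has 31 days (74 left).
June has 30 days (44 left).
July has 31 days (13 left).
13 days into August → 13 August 2019.

13 August 2019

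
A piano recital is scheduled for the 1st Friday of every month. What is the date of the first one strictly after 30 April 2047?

April 2047 starts on a Monday, so its 1st Friday is 5 April 2047 (4 days in).
That is not after 30 April 2047, so look at May 2047.
May 2047 starts on a Wednesday, so its 1st Friday is 3 May 2047 (2 days in).

3 May 2047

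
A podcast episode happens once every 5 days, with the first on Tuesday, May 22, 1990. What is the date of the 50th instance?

The 50th occurrence is 49 intervals after the first: 49 × 5 = 245 days after May 22, 1990.
May has 31 days — 9 days to the end of May leaves 236.
Jun has 30 days (206 left).
Jul has 31 days (175 left).
Aug has 31 days (144 left).
Sep has 30 days (114 left).
Oct has 31 days (83 left).
Nov has 30 days (53 left).
Dec has 31 days (22 left).
22 days into Jan → Jan 22, 1991.

Jan 22, 1991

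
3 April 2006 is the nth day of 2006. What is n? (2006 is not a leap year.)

Days in months before April: 31 + 28 + 31 = 90.
Plus 3 days into April → day 93.

93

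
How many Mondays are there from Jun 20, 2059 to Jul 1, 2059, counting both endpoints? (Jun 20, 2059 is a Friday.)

Jun 20, 2059 is a Friday; the first Monday on or after it is Jun 23, 2059 (3 days later).
From Jun 23, 2059 to Jul 1, 2059: 7 + 1 = 8 days (rest of Jun, Jul).
8 ÷ 7 = 1 full weeks with remainder 1, so 1 more Mondays after the first → 2.

2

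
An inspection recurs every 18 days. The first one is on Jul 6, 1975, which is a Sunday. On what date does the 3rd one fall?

The 3rd occurrence is 2 intervals after the first: 2 × 18 = 36 days after Jul 6, 1975.
Jul has 31 days — 25 days to the end of Jul leaves 11.
11 days into Aug → Aug 11, 1975.

Aug 11, 1975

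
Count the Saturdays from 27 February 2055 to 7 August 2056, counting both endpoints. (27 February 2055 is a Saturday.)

27 February 2055 is a Saturday; the first Saturday on or after it is 27 February 2055.
From 27 February 2055 to 7 August 2056: 307 + 220 = 527 days (rest of 2055, to 7 August 2056 in 2056).
527 ÷ 7 = 75 full weeks with remainder 2, so 75 more Saturdays after the first → 76.

76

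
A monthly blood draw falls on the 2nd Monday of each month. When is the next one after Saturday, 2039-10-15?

October 2039 starts on a Saturday; its first Monday is the 3rd, so the 2nd Monday is the 10th — 2039-10-10.
That is not after 2039-10-15, so look at November 2039.
November 2039 starts on a Tuesday; its first Monday is the 7th, so the 2nd Monday is the 14th — 2039-11-14.

2039-11-14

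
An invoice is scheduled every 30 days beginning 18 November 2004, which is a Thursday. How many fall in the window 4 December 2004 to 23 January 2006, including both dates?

14

Occurrences land 30·i days after 18 November 2004 for i = 0, 1, 2, …
4 December 2004 is 16 days after the start; 16 ÷ 30 = 0 remainder 16; since the remainder is 16, round up to i = 1. First occurrence in the window: #2 on 18 December 2004 (1×30 = 30 days in).
23 January 2006 is 431 days after the start; 431 ÷ 30 = 14 remainder 11. Last occurrence in the window: #15 on 12 January 2006.
Occurrences #2 through #15: 14 in total.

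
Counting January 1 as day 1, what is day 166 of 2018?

2018-06-15

January has 31 days (166 − 31 = 135 remain).
February has 28 days (135 − 28 = 107 remain).
March has 31 days (107 − 31 = 76 remain).
April has 30 days (76 − 30 = 46 remain).
May has 31 days (46 − 31 = 15 remain).
15 into June → June 15.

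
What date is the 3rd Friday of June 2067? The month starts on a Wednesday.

June 2067 begins on a Wednesday, so the first Friday is June 3 (2 days later).
The 3rd Friday is 2 weeks later: 3 + 14 = 17.

2067-06-17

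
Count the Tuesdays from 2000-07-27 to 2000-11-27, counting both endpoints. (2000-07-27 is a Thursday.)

17

2000-07-27 is a Thursday; the first Tuesday on or after it is 2000-08-01 (5 days later).
From 2000-08-01 to 2000-11-27: 30 + 30 + 31 + 27 = 118 days (rest of August, September, October, November).
118 ÷ 7 = 16 full weeks with remainder 6, so 16 more Tuesdays after the first → 17.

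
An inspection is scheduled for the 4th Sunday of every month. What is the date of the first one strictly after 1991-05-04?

1991-05-26

May 1991 starts on a Wednesday; its first Sunday is the 5th, so the 4th Sunday is the 26th — 1991-05-26.
1991-05-26 is after 1991-05-04, so that is the next one.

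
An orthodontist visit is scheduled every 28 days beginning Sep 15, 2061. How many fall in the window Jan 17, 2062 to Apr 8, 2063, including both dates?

16

Occurrences land 28·i days after Sep 15, 2061 for i = 0, 1, 2, …
Jan 17, 2062 is 124 days after the start; 124 ÷ 28 = 4 remainder 12; since the remainder is 12, round up to i = 5. First occurrence in the window: #6 on Feb 2, 2062 (5×28 = 140 days in).
Apr 8, 2063 is 570 days after the start; 570 ÷ 28 = 20 remainder 10. Last occurrence in the window: #21 on Mar 29, 2063.
Occurrences #6 through #21: 16 in total.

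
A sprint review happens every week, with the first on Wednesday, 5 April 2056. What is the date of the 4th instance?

The 4th occurrence is 3 intervals after the first: 3 × 7 = 21 days after 5 April 2056.
21 days later is 26 April 2056.

26 April 2056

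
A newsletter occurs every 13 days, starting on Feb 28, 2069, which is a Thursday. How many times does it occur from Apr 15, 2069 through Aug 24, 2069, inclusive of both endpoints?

Occurrences land 13·i days after Feb 28, 2069 for i = 0, 1, 2, …
Apr 15, 2069 is 46 days after the start; 46 ÷ 13 = 3 remainder 7; since the remainder is 7, round up to i = 4. First occurrence in the window: #5 on Apr 21, 2069 (4×13 = 52 days in).
Aug 24, 2069 is 177 days after the start; 177 ÷ 13 = 13 remainder 8. Last occurrence in the window: #14 on Aug 16, 2069.
Occurrences #5 through #14: 10 in total.

10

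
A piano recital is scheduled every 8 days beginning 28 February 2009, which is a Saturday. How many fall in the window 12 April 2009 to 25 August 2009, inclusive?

Occurrences land 8·i days after 28 February 2009 for i = 0, 1, 2, …
12 April 2009 is 43 days after the start; 43 ÷ 8 = 5 remainder 3; since the remainder is 3, round up to i = 6. First occurrence in the window: #7 on 17 April 2009 (6×8 = 48 days in).
25 August 2009 is 178 days after the start; 178 ÷ 8 = 22 remainder 2. Last occurrence in the window: #23 on 23 August 2009.
Occurrences #7 through #23: 17 in total.

17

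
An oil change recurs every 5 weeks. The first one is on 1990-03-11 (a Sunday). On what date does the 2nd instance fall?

1990-04-15

The 2nd occurrence is 1 interval after the first: 1 × 35 = 35 days after 1990-03-11.
March has 31 days — 20 days to the end of March leaves 15.
15 days into April → 1990-04-15.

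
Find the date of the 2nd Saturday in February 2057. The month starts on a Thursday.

2057-02-10

February 2057 begins on a Thursday, so the first Saturday is February 3 (2 days later).
The 2nd Saturday is 1 weeks later: 3 + 7 = 10.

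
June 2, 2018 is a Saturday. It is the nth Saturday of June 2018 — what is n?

1st

Day 2 falls in week ⌈2/7⌉ of the month.
Days 1–7 hold the 1st Saturday, 8–14 the 2nd, 15–21 the 3rd, 22–28 the 4th, 29–31 the 5th.
2 is in the range for the 1st.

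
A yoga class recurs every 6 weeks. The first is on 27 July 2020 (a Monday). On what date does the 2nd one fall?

7 September 2020

The 2nd occurrence is 1 interval after the first: 1 × 42 = 42 days after 27 July 2020.
July has 31 days — 4 days to the end of July leaves 38.
August has 31 days (7 left).
7 days into September → 7 September 2020.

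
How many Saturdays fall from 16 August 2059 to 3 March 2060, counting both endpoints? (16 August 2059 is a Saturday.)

16 August 2059 is a Saturday; the first Saturday on or after it is 16 August 2059.
From 16 August 2059 to 3 March 2060: 15 + 30 + 31 + 30 + 31 + 31 + 29 + 3 = 200 days (rest of August, September, October, November, December, January, February, March).
200 ÷ 7 = 28 full weeks with remainder 4, so 28 more Saturdays after the first → 29.

29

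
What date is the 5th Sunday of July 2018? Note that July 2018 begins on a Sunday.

July 2018 begins on a Sunday, so the first Sunday is July 1.
The 5th Sunday is 4 weeks later: 1 + 28 = 29.

July 29, 2018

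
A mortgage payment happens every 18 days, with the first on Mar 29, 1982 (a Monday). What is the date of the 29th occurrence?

The 29th occurrence is 28 intervals after the first: 28 × 18 = 504 days after Mar 29, 1982.
Mar has 31 days — 2 days to the end of Mar leaves 502.
From end of Mar to end of 1982 is 275 days (227 left).
Jan has 31 days (196 left).
Feb has 28 days (168 left).
Mar has 31 days (137 left).
Apr has 30 days (107 left).
May has 31 days (76 left).
Jun has 30 days (46 left).
Jul has 31 days (15 left).
15 days into Aug → Aug 15, 1983.

Aug 15, 1983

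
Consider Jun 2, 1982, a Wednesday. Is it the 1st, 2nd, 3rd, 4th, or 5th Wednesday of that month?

Day 2 falls in week ⌈2/7⌉ of the month.
Days 1–7 hold the 1st Wednesday, 8–14 the 2nd, 15–21 the 3rd, 22–28 the 4th, 29–31 the 5th.
2 is in the range for the 1st.

1st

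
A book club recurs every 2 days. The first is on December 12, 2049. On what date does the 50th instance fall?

March 20, 2050

The 50th occurrence is 49 intervals after the first: 49 × 2 = 98 days after December 12, 2049.
December has 31 days — 19 days to the end of December leaves 79.
January has 31 days (48 left).
February has 28 days (20 left).
20 days into March → March 20, 2050.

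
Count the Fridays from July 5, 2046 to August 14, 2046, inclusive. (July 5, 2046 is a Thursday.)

6

July 5, 2046 is a Thursday; the first Friday on or after it is July 6, 2046 (1 day later).
From July 6, 2046 to August 14, 2046: 25 + 14 = 39 days (rest of July, August).
39 ÷ 7 = 5 full weeks with remainder 4, so 5 more Fridays after the first → 6.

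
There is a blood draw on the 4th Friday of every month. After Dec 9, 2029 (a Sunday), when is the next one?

Dec 28, 2029

Dec 2029 starts on a Saturday; its first Friday is the 7th, so the 4th Friday is the 28th — Dec 28, 2029.
Dec 28, 2029 is after Dec 9, 2029, so that is the next one.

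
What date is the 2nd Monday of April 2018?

The first Monday of April 2018 is April 2.
The 2nd Monday is 1 weeks later: 2 + 7 = 9.

April 9, 2018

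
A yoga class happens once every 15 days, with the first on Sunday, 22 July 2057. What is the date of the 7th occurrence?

The 7th occurrence is 6 intervals after the first: 6 × 15 = 90 days after 22 July 2057.
July has 31 days — 9 days to the end of July leaves 81.
August has 31 days (50 left).
September has 30 days (20 left).
20 days into October → 20 October 2057.

20 October 2057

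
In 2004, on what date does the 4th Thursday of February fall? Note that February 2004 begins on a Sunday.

2004-02-26

February 2004 begins on a Sunday, so the first Thursday is February 5 (4 days later).
The 4th Thursday is 3 weeks later: 5 + 21 = 26.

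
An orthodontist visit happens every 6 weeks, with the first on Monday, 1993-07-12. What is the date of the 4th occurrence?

1993-11-15

The 4th occurrence is 3 intervals after the first: 3 × 42 = 126 days after 1993-07-12.
July has 31 days — 19 days to the end of July leaves 107.
August has 31 days (76 left).
September has 30 days (46 left).
October has 31 days (15 left).
15 days into November → 1993-11-15.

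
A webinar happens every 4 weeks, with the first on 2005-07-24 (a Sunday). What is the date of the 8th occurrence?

The 8th occurrence is 7 intervals after the first: 7 × 28 = 196 days after 2005-07-24.
July has 31 days — 7 days to the end of July leaves 189.
August has 31 days (158 left).
September has 30 days (128 left).
October has 31 days (97 left).
November has 30 days (67 left).
December has 31 days (36 left).
January has 31 days (5 left).
5 days into February → 2006-02-05.

2006-02-05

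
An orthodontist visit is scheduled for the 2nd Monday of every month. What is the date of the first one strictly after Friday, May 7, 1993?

May 1993 starts on a Saturday; its first Monday is the 3rd, so the 2nd Monday is the 10th — May 10, 1993.
May 10, 1993 is after May 7, 1993, so that is the next one.

May 10, 1993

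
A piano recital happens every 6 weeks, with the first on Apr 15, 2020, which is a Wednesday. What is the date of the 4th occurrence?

Aug 19, 2020

The 4th occurrence is 3 intervals after the first: 3 × 42 = 126 days after Apr 15, 2020.
Apr has 30 days — 15 days to the end of Apr leaves 111.
May has 31 days (80 left).
Jun has 30 days (50 left).
Jul has 31 days (19 left).
19 days into Aug → Aug 19, 2020.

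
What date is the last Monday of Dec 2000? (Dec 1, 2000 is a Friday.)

Dec 2000 begins on a Friday, so the first Monday is Dec 4 (3 days later).
Dec 2000 has 31 days. Adding weeks: 4, 11, 18, 25 — the last one ≤ 31 is the 25th.

Dec 25, 2000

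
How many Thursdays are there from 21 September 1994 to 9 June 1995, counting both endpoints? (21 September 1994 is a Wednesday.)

38

21 September 1994 is a Wednesday; the first Thursday on or after it is 22 September 1994 (1 day later).
From 22 September 1994 to 9 June 1995: 8 + 31 + 30 + 31 + 31 + 28 + 31 + 30 + 31 + 9 = 260 days (rest of September, October, November, December, January, February, March, April, May, June).
260 ÷ 7 = 37 full weeks with remainder 1, so 37 more Thursdays after the first → 38.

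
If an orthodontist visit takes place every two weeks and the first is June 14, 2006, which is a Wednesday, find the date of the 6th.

The 6th occurrence is 5 intervals after the first: 5 × 14 = 70 days after June 14, 2006.
June has 30 days — 16 days to the end of June leaves 54.
July has 31 days (23 left).
23 days into August → August 23, 2006.

August 23, 2006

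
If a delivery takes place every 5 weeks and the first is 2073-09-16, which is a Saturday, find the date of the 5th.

The 5th occurrence is 4 intervals after the first: 4 × 35 = 140 days after 2073-09-16.
September has 30 days — 14 days to the end of September leaves 126.
October has 31 days (95 left).
November has 30 days (65 left).
December has 31 days (34 left).
January has 31 days (3 left).
3 days into February → 2074-02-03.

2074-02-03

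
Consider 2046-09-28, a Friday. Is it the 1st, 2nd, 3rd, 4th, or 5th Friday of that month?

4th

Day 28 falls in week ⌈28/7⌉ of the month.
Days 1–7 hold the 1st Friday, 8–14 the 2nd, 15–21 the 3rd, 22–28 the 4th, 29–31 the 5th.
28 is in the range for the 4th.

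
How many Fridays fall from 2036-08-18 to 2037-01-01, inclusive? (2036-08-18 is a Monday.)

2036-08-18 is a Monday; the first Friday on or after it is 2036-08-22 (4 days later).
From 2036-08-22 to 2037-01-01: 9 + 30 + 31 + 30 + 31 + 1 = 132 days (rest of August, September, October, November, December, January).
132 ÷ 7 = 18 full weeks with remainder 6, so 18 more Fridays after the first → 19.

19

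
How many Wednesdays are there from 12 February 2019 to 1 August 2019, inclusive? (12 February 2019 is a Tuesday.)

12 February 2019 is a Tuesday; the first Wednesday on or after it is 13 February 2019 (1 day later).
From 13 February 2019 to 1 August 2019: 15 + 31 + 30 + 31 + 30 + 31 + 1 = 169 days (rest of February, March, April, May, June, July, August).
169 ÷ 7 = 24 full weeks with remainder 1, so 24 more Wednesdays after the first → 25.

25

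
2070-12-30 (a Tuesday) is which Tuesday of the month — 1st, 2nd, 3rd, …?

Day 30 falls in week ⌈30/7⌉ of the month.
Days 1–7 hold the 1st Tuesday, 8–14 the 2nd, 15–21 the 3rd, 22–28 the 4th, 29–31 the 5th.
30 is in the range for the 5th.

5th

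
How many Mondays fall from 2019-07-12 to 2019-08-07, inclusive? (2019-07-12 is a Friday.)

4

2019-07-12 is a Friday; the first Monday on or after it is 2019-07-15 (3 days later).
From 2019-07-15 to 2019-08-07: 16 + 7 = 23 days (rest of July, August).
23 ÷ 7 = 3 full weeks with remainder 2, so 3 more Mondays after the first → 4.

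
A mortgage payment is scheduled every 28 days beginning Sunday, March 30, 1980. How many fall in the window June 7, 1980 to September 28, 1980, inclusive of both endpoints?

4

Occurrences land 28·i days after March 30, 1980 for i = 0, 1, 2, …
June 7, 1980 is 69 days after the start; 69 ÷ 28 = 2 remainder 13; since the remainder is 13, round up to i = 3. First occurrence in the window: #4 on June 22, 1980 (3×28 = 84 days in).
September 28, 1980 is 182 days after the start; 182 ÷ 28 = 6 remainder 14. Last occurrence in the window: #7 on September 14, 1980.
Occurrences #4 through #7: 4 in total.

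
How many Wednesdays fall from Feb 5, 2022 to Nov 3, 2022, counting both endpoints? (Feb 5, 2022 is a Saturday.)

Feb 5, 2022 is a Saturday; the first Wednesday on or after it is Feb 9, 2022 (4 days later).
From Feb 9, 2022 to Nov 3, 2022: 19 + 31 + 30 + 31 + 30 + 31 + 31 + 30 + 31 + 3 = 267 days (rest of Feb, Mar, Apr, May, Jun, Jul, Aug, Sep, Oct, Nov).
267 ÷ 7 = 38 full weeks with remainder 1, so 38 more Wednesdays after the first → 39.

39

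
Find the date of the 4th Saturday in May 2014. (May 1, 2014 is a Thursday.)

24 May 2014

May 2014 begins on a Thursday, so the first Saturday is May 3 (2 days later).
The 4th Saturday is 3 weeks later: 3 + 21 = 24.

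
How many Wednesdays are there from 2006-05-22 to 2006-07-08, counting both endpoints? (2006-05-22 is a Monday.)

2006-05-22 is a Monday; the first Wednesday on or after it is 2006-05-24 (2 days later).
From 2006-05-24 to 2006-07-08: 7 + 30 + 8 = 45 days (rest of May, June, July).
45 ÷ 7 = 6 full weeks with remainder 3, so 6 more Wednesdays after the first → 7.

7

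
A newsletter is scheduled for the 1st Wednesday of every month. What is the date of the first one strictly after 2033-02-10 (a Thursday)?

2033-03-02

February 2033 starts on a Tuesday, so its 1st Wednesday is 2033-02-02 (1 day in).
That is not after 2033-02-10, so look at March 2033.
March 2033 starts on a Tuesday, so its 1st Wednesday is 2033-03-02 (1 day in).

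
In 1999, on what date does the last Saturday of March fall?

March 1999 begins on a Monday, so the first Saturday is March 6 (5 days later).
March 1999 has 31 days. Adding weeks: 6, 13, 20, 27 — the last one ≤ 31 is the 27th.

1999-03-27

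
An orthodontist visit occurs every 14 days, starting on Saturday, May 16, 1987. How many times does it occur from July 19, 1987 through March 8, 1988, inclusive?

17

Occurrences land 14·i days after May 16, 1987 for i = 0, 1, 2, …
July 19, 1987 is 64 days after the start; 64 ÷ 14 = 4 remainder 8; since the remainder is 8, round up to i = 5. First occurrence in the window: #6 on July 25, 1987 (5×14 = 70 days in).
March 8, 1988 is 297 days after the start; 297 ÷ 14 = 21 remainder 3. Last occurrence in the window: #22 on March 5, 1988.
Occurrences #6 through #22: 17 in total.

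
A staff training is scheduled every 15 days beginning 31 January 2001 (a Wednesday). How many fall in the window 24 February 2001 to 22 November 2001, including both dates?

Occurrences land 15·i days after 31 January 2001 for i = 0, 1, 2, …
24 February 2001 is 24 days after the start; 24 ÷ 15 = 1 remainder 9; since the remainder is 9, round up to i = 2. First occurrence in the window: #3 on 2 March 2001 (2×15 = 30 days in).
22 November 2001 is 295 days after the start; 295 ÷ 15 = 19 remainder 10. Last occurrence in the window: #20 on 12 November 2001.
Occurrences #3 through #20: 18 in total.

18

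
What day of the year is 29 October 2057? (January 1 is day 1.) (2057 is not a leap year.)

302

Days in months before October: 31 + 28 + 31 + 30 + 31 + 30 + 31 + 31 + 30 = 273.
Plus 29 days into October → day 302.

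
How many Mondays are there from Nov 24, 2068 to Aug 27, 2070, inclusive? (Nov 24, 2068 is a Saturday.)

Nov 24, 2068 is a Saturday; the first Monday on or after it is Nov 26, 2068 (2 days later).
From Nov 26, 2068 to Aug 27, 2070: 35 + 365 + 239 = 639 days (rest of 2068, 2069, to Aug 27, 2070 in 2070).
639 ÷ 7 = 91 full weeks with remainder 2, so 91 more Mondays after the first → 92.

92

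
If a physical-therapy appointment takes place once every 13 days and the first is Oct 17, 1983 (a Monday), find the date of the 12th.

Mar 8, 1984

The 12th occurrence is 11 intervals after the first: 11 × 13 = 143 days after Oct 17, 1983.
Oct has 31 days — 14 days to the end of Oct leaves 129.
Nov has 30 days (99 left).
Dec has 31 days (68 left).
Jan has 31 days (37 left).
Feb has 29 days (8 left).
8 days into Mar → Mar 8, 1984.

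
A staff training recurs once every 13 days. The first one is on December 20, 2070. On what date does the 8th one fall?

The 8th occurrence is 7 intervals after the first: 7 × 13 = 91 days after December 20, 2070.
December has 31 days — 11 days to the end of December leaves 80.
January has 31 days (49 left).
February has 28 days (21 left).
21 days into March → March 21, 2071.

March 21, 2071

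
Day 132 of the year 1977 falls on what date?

January has 31 days (132 − 31 = 101 remain).
February has 28 days (101 − 28 = 73 remain).
March has 31 days (73 − 31 = 42 remain).
April has 30 days (42 − 30 = 12 remain).
12 into May → May 12.

1977-05-12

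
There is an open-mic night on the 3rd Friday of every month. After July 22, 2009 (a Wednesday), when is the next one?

July 2009 starts on a Wednesday; its first Friday is the 3rd, so the 3rd Friday is the 17th — July 17, 2009.
That is not after July 22, 2009, so look at August 2009.
August 2009 starts on a Saturday; its first Friday is the 7th, so the 3rd Friday is the 21st — August 21, 2009.

August 21, 2009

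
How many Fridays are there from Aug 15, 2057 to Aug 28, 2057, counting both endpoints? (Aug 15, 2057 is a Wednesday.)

2

Aug 15, 2057 is a Wednesday; the first Friday on or after it is Aug 17, 2057 (2 days later).
From Aug 17, 2057 to Aug 28, 2057 is 28 − 17 = 11 days.
11 ÷ 7 = 1 full weeks with remainder 4, so 1 more Fridays after the first → 2.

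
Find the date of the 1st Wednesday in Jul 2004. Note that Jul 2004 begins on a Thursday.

Jul 2004 begins on a Thursday, so the first Wednesday is Jul 7 (6 days later).

Jul 7, 2004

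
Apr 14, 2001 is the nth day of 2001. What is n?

Days in months before Apr: 31 + 28 + 31 = 90.
Plus 14 days into Apr → day 104.

104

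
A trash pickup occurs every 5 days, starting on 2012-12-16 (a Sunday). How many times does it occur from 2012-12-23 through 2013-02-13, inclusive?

10

Occurrences land 5·i days after 2012-12-16 for i = 0, 1, 2, …
2012-12-23 is 7 days after the start; 7 ÷ 5 = 1 remainder 2; since the remainder is 2, round up to i = 2. First occurrence in the window: #3 on 2012-12-26 (2×5 = 10 days in).
2013-02-13 is 59 days after the start; 59 ÷ 5 = 11 remainder 4. Last occurrence in the window: #12 on 2013-02-09.
Occurrences #3 through #12: 10 in total.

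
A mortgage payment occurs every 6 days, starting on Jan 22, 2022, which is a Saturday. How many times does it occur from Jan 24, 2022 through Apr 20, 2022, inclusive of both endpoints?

14

Occurrences land 6·i days after Jan 22, 2022 for i = 0, 1, 2, …
Jan 24, 2022 is 2 days after the start; 2 ÷ 6 = 0 remainder 2; since the remainder is 2, round up to i = 1. First occurrence in the window: #2 on Jan 28, 2022 (1×6 = 6 days in).
Apr 20, 2022 is 88 days after the start; 88 ÷ 6 = 14 remainder 4. Last occurrence in the window: #15 on Apr 16, 2022.
Occurrences #2 through #15: 14 in total.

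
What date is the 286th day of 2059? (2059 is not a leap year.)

January has 31 days (286 − 31 = 255 remain).
February has 28 days (255 − 28 = 227 remain).
March has 31 days (227 − 31 = 196 remain).
April has 30 days (196 − 30 = 166 remain).
May has 31 days (166 − 31 = 135 remain).
June has 30 days (135 − 30 = 105 remain).
July has 31 days (105 − 31 = 74 remain).
August has 31 days (74 − 31 = 43 remain).
September has 30 days (43 − 30 = 13 remain).
13 into October → October 13.

13 October 2059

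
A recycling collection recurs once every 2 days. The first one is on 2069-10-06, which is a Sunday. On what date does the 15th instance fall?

The 15th occurrence is 14 intervals after the first: 14 × 2 = 28 days after 2069-10-06.
October has 31 days — 25 days to the end of October leaves 3.
3 days into November → 2069-11-03.

2069-11-03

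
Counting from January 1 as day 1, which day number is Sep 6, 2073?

249

Days in months before Sep: 31 + 28 + 31 + 30 + 31 + 30 + 31 + 31 = 243.
Plus 6 days into Sep → day 249.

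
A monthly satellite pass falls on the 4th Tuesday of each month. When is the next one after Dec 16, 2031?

Dec 23, 2031

Dec 2031 starts on a Monday; its first Tuesday is the 2nd, so the 4th Tuesday is the 23rd — Dec 23, 2031.
Dec 23, 2031 is after Dec 16, 2031, so that is the next one.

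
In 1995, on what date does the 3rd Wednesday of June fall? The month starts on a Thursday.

21 June 1995

June 1995 begins on a Thursday, so the first Wednesday is June 7 (6 days later).
The 3rd Wednesday is 2 weeks later: 7 + 14 = 21.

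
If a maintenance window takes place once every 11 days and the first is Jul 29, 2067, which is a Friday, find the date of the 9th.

Oct 25, 2067

The 9th occurrence is 8 intervals after the first: 8 × 11 = 88 days after Jul 29, 2067.
Jul has 31 days — 2 days to the end of Jul leaves 86.
Aug has 31 days (55 left).
Sep has 30 days (25 left).
25 days into Oct → Oct 25, 2067.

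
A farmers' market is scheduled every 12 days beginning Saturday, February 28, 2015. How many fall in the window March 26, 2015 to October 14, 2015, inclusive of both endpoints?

Occurrences land 12·i days after February 28, 2015 for i = 0, 1, 2, …
March 26, 2015 is 26 days after the start; 26 ÷ 12 = 2 remainder 2; since the remainder is 2, round up to i = 3. First occurrence in the window: #4 on April 5, 2015 (3×12 = 36 days in).
October 14, 2015 is 228 days after the start; 228 ÷ 12 = 19 remainder 0. Last occurrence in the window: #20 on October 14, 2015.
Occurrences #4 through #20: 17 in total.

17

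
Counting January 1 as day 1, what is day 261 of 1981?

January has 31 days (261 − 31 = 230 remain).
February has 28 days (230 − 28 = 202 remain).
March has 31 days (202 − 31 = 171 remain).
April has 30 days (171 − 30 = 141 remain).
May has 31 days (141 − 31 = 110 remain).
June has 30 days (110 − 30 = 80 remain).
July has 31 days (80 − 31 = 49 remain).
August has 31 days (49 − 31 = 18 remain).
18 into September → September 18.

18 September 1981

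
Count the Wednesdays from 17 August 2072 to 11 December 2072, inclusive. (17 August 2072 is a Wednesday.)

17 August 2072 is a Wednesday; the first Wednesday on or after it is 17 August 2072.
From 17 August 2072 to 11 December 2072: 14 + 30 + 31 + 30 + 11 = 116 days (rest of August, September, October, November, December).
116 ÷ 7 = 16 full weeks with remainder 4, so 16 more Wednesdays after the first → 17.

17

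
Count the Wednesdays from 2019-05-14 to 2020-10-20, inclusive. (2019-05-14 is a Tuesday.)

75

2019-05-14 is a Tuesday; the first Wednesday on or after it is 2019-05-15 (1 day later).
From 2019-05-15 to 2020-10-20: 230 + 294 = 524 days (rest of 2019, to 2020-10-20 in 2020).
524 ÷ 7 = 74 full weeks with remainder 6, so 74 more Wednesdays after the first → 75.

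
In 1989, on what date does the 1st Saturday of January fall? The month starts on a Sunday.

January 1989 begins on a Sunday, so the first Saturday is January 7 (6 days later).

January 7, 1989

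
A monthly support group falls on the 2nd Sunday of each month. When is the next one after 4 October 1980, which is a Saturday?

12 October 1980

October 1980 starts on a Wednesday; its first Sunday is the 5th, so the 2nd Sunday is the 12th — 12 October 1980.
12 October 1980 is after 4 October 1980, so that is the next one.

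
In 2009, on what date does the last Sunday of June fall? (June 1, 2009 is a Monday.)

2009-06-28

June 2009 begins on a Monday, so the first Sunday is June 7 (6 days later).
June 2009 has 30 days. Adding weeks: 7, 14, 21, 28 — the last one ≤ 30 is the 28th.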